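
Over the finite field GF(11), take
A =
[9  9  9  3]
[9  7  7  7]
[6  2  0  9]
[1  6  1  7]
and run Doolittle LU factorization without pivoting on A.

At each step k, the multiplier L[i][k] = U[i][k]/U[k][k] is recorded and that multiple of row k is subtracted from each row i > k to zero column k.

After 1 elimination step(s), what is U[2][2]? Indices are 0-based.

Step 1: pivot at (0,0) is 9.
  row1 ← row1 − (1)·row0  ⇒  L[1][0]=1, U row1=(0, 9, 9, 4)
  row2 ← row2 − (8)·row0  ⇒  L[2][0]=8, U row2=(0, 7, 5, 7)
  row3 ← row3 − (5)·row0  ⇒  L[3][0]=5, U row3=(0, 5, 0, 3)

U[2][2] = 5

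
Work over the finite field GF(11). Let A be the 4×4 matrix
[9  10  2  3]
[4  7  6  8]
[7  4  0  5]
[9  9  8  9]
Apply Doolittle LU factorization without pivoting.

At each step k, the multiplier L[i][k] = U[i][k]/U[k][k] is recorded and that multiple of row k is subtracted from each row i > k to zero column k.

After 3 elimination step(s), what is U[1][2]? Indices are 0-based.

U[1][2] = 10

k=0: U[0][0]=9
  eliminate (1,0): mult=9, new row 1: (0, 5, 10, 3); set L[1][0]=9
  eliminate (2,0): mult=2, new row 2: (0, 6, 7, 10); set L[2][0]=2
  eliminate (3,0): mult=1, new row 3: (0, 10, 6, 6); set L[3][0]=1
k=1: U[1][1]=5
  eliminate (2,1): mult=10, new row 2: (0, 0, 6, 2); set L[2][1]=10
  eliminate (3,1): mult=2, new row 3: (0, 0, 8, 0); set L[3][1]=2
k=2: U[2][2]=6
  eliminate (3,2): mult=5, new row 3: (0, 0, 0, 1); set L[3][2]=5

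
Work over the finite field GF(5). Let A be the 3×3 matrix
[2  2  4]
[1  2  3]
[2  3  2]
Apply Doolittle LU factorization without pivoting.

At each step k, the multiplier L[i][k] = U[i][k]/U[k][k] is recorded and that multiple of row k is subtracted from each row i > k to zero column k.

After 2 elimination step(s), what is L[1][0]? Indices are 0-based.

L[1][0] = 3

Step 1: pivot at (0,0) is 2.
  row1 ← row1 − (3)·row0  ⇒  L[1][0]=3, U row1=(0, 1, 1)
  row2 ← row2 − (1)·row0  ⇒  L[2][0]=1, U row2=(0, 1, 3)
Step 2: pivot at (1,1) is 1.
  row2 ← row2 − (1)·row1  ⇒  L[2][1]=1, U row2=(0, 0, 2)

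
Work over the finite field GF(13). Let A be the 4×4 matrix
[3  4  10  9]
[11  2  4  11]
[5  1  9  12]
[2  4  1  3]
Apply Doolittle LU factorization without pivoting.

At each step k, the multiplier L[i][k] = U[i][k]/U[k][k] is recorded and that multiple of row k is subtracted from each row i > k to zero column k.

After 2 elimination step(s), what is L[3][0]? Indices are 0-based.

k=0: U[0][0]=3
  eliminate (1,0): mult=8, new row 1: (0, 9, 2, 4); set L[1][0]=8
  eliminate (2,0): mult=6, new row 2: (0, 3, 1, 10); set L[2][0]=6
  eliminate (3,0): mult=5, new row 3: (0, 10, 3, 10); set L[3][0]=5
k=1: U[1][1]=9
  eliminate (2,1): mult=9, new row 2: (0, 0, 9, 0); set L[2][1]=9
  eliminate (3,1): mult=4, new row 3: (0, 0, 8, 7); set L[3][1]=4

L[3][0] = 5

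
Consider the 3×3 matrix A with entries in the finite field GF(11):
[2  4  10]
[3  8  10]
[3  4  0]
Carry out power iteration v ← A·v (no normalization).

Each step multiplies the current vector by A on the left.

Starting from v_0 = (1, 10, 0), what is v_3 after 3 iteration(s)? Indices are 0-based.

v_3 = (9, 4, 4)

v_0 = (1, 10, 0).
v_1 = A·v_0 = (9, 6, 10).
v_2 = A·v_1 = (10, 10, 7).
v_3 = A·v_2 = (9, 4, 4).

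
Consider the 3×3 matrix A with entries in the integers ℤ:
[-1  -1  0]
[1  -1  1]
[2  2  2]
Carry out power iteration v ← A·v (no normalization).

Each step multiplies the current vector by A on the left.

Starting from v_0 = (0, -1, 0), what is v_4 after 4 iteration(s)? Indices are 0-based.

v_0 = (0, -1, 0).
v_1 = A·v_0 = (1, 1, -2).
v_2 = A·v_1 = (-2, -2, 0).
v_3 = A·v_2 = (4, 0, -8).
v_4 = A·v_3 = (-4, -4, -8).

v_4 = (-4, -4, -8)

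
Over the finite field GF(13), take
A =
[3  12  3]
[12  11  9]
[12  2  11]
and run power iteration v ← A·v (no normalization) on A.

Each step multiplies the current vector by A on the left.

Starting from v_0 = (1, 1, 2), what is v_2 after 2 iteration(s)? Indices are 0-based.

v_0 = (1, 1, 2).
v_1 = A·v_0 = (8, 2, 10).
v_2 = A·v_1 = (0, 0, 2).

v_2 = (0, 0, 2)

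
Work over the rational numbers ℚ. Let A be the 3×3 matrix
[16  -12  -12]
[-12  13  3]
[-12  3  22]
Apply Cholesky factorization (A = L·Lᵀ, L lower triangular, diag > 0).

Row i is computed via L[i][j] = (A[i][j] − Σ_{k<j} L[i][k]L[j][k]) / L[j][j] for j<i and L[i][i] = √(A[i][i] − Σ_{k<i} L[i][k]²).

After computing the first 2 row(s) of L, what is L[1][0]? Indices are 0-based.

Step 1: L[0][0] = √(16) = 4.
  L[1][0] = (-12) / L[0][0] = -3.
Step 2: L[1][1] = √(4) = 2.

L[1][0] = -3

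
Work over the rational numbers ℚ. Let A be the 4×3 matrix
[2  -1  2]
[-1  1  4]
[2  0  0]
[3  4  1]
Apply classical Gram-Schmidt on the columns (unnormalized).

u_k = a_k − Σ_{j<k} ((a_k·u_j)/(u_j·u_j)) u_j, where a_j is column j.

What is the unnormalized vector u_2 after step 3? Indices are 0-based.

Step 1: u_0 = a_0 = (2, -1, 2, 3).
Step 2: u_1 = a_1 − (1/2)·u_0 = (-2, 3/2, -1, 5/2).
Step 3: u_2 = a_2 − (1/6)·u_0 − (1/3)·u_1 = (7/3, 11/3, 0, -1/3).

u_2 = (7/3, 11/3, 0, -1/3)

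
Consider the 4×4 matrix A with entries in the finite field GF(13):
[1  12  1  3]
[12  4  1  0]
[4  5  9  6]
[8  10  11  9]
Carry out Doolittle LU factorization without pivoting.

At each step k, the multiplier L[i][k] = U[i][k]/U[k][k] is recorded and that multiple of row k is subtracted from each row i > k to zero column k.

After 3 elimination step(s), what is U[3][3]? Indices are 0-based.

U[3][3] = 11

k=0: U[0][0]=1
  eliminate (1,0): mult=12, new row 1: (0, 3, 2, 3); set L[1][0]=12
  eliminate (2,0): mult=4, new row 2: (0, 9, 5, 7); set L[2][0]=4
  eliminate (3,0): mult=8, new row 3: (0, 5, 3, 11); set L[3][0]=8
k=1: U[1][1]=3
  eliminate (2,1): mult=3, new row 2: (0, 0, 12, 11); set L[2][1]=3
  eliminate (3,1): mult=6, new row 3: (0, 0, 4, 6); set L[3][1]=6
k=2: U[2][2]=12
  eliminate (3,2): mult=9, new row 3: (0, 0, 0, 11); set L[3][2]=9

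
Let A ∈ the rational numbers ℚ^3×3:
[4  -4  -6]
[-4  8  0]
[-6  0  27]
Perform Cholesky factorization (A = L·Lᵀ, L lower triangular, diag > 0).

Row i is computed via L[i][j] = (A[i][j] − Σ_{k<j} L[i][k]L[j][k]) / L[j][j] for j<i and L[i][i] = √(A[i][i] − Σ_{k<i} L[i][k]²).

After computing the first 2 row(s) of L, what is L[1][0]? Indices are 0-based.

Step 1: L[0][0] = √(4) = 2.
  L[1][0] = (-4) / L[0][0] = -2.
Step 2: L[1][1] = √(4) = 2.

L[1][0] = -2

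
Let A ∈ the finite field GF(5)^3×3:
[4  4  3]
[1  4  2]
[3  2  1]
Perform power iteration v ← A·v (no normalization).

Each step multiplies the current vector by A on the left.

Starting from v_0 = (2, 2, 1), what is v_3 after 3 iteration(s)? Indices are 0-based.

v_3 = (0, 2, 1)

v_0 = (2, 2, 1).
v_1 = A·v_0 = (4, 2, 1).
v_2 = A·v_1 = (2, 4, 2).
v_3 = A·v_2 = (0, 2, 1).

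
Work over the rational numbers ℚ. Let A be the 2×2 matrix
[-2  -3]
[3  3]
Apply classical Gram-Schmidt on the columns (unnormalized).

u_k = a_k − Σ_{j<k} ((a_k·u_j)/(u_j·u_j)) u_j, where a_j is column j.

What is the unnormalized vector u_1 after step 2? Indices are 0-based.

u_1 = (-9/13, -6/13)

Step 1: u_0 = a_0 = (-2, 3).
Step 2: u_1 = a_1 − (15/13)·u_0 = (-9/13, -6/13).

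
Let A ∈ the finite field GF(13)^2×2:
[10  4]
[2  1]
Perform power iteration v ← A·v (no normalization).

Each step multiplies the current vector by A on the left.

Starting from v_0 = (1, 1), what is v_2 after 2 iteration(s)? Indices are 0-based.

v_2 = (9, 5)

v_0 = (1, 1).
v_1 = A·v_0 = (1, 3).
v_2 = A·v_1 = (9, 5).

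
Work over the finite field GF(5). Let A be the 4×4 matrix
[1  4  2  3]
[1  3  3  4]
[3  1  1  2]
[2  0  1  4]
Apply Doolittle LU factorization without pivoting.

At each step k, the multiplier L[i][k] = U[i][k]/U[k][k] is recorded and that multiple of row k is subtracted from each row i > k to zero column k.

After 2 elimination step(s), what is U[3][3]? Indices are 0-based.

U[3][3] = 0

k=0: U[0][0]=1
  eliminate (1,0): mult=1, new row 1: (0, 4, 1, 1); set L[1][0]=1
  eliminate (2,0): mult=3, new row 2: (0, 4, 0, 3); set L[2][0]=3
  eliminate (3,0): mult=2, new row 3: (0, 2, 2, 3); set L[3][0]=2
k=1: U[1][1]=4
  eliminate (2,1): mult=1, new row 2: (0, 0, 4, 2); set L[2][1]=1
  eliminate (3,1): mult=3, new row 3: (0, 0, 4, 0); set L[3][1]=3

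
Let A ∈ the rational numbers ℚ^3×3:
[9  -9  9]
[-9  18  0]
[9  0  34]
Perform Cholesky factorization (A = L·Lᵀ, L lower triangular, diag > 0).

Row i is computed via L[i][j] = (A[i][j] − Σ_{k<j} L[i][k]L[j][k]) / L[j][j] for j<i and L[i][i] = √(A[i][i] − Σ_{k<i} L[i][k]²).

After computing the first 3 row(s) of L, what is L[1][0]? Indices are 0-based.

Step 1: L[0][0] = √(9) = 3.
  L[1][0] = (-9) / L[0][0] = -3.
Step 2: L[1][1] = √(9) = 3.
  L[2][0] = (9) / L[0][0] = 3.
  L[2][1] = (9) / L[1][1] = 3.
Step 3: L[2][2] = √(16) = 4.

L[1][0] = -3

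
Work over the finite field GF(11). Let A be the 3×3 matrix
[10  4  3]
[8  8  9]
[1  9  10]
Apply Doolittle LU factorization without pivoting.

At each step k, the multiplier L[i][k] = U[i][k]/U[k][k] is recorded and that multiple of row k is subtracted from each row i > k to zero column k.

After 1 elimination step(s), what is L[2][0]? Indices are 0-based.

k=0: U[0][0]=10
  eliminate (1,0): mult=3, new row 1: (0, 7, 0); set L[1][0]=3
  eliminate (2,0): mult=10, new row 2: (0, 2, 2); set L[2][0]=10

L[2][0] = 10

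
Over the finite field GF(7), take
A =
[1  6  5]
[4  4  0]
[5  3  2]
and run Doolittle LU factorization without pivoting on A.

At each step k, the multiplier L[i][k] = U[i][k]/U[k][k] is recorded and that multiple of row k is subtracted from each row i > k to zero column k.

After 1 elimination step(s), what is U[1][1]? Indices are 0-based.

k=0: U[0][0]=1
  eliminate (1,0): mult=4, new row 1: (0, 1, 1); set L[1][0]=4
  eliminate (2,0): mult=5, new row 2: (0, 1, 5); set L[2][0]=5

U[1][1] = 1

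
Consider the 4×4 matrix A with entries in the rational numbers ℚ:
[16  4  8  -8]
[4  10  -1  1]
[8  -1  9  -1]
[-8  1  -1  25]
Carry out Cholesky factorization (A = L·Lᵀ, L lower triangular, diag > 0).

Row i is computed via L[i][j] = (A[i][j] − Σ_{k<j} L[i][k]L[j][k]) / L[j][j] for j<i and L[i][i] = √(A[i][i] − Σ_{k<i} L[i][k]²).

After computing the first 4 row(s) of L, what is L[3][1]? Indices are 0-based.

L[3][1] = 1

Step 1: L[0][0] = √(16) = 4.
  L[1][0] = (4) / L[0][0] = 1.
Step 2: L[1][1] = √(9) = 3.
  L[2][0] = (8) / L[0][0] = 2.
  L[2][1] = (-3) / L[1][1] = -1.
Step 3: L[2][2] = √(4) = 2.
  L[3][0] = (-8) / L[0][0] = -2.
  L[3][1] = (3) / L[1][1] = 1.
  L[3][2] = (4) / L[2][2] = 2.
Step 4: L[3][3] = √(16) = 4.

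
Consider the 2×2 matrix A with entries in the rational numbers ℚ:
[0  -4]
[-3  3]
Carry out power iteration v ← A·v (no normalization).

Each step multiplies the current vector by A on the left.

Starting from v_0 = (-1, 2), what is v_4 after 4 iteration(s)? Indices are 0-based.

v_4 = (-1044, 1395)

v_0 = (-1, 2).
v_1 = A·v_0 = (-8, 9).
v_2 = A·v_1 = (-36, 51).
v_3 = A·v_2 = (-204, 261).
v_4 = A·v_3 = (-1044, 1395).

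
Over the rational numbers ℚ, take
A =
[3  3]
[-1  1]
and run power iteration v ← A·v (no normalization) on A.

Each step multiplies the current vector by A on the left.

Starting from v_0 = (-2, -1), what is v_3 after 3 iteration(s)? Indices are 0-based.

v_0 = (-2, -1).
v_1 = A·v_0 = (-9, 1).
v_2 = A·v_1 = (-24, 10).
v_3 = A·v_2 = (-42, 34).

v_3 = (-42, 34)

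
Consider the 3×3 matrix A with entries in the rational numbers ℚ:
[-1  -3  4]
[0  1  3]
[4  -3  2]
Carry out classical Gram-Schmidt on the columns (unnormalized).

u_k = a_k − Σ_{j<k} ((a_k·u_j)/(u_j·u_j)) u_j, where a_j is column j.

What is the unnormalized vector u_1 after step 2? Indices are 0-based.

u_1 = (-60/17, 1, -15/17)

Step 1: u_0 = a_0 = (-1, 0, 4).
Step 2: u_1 = a_1 − (-9/17)·u_0 = (-60/17, 1, -15/17).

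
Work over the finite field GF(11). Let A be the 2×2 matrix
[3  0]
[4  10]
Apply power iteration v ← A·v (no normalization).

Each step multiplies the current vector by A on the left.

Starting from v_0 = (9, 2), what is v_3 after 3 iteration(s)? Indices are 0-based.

v_0 = (9, 2).
v_1 = A·v_0 = (5, 1).
v_2 = A·v_1 = (4, 8).
v_3 = A·v_2 = (1, 8).

v_3 = (1, 8)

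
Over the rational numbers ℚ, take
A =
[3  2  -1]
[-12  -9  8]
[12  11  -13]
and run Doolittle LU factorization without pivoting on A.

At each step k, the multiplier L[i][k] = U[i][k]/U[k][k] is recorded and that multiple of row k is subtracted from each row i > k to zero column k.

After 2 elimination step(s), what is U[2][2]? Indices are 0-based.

U[2][2] = 3

Step 1: pivot at (0,0) is 3.
  row1 ← row1 − (-4)·row0  ⇒  L[1][0]=-4, U row1=(0, -1, 4)
  row2 ← row2 − (4)·row0  ⇒  L[2][0]=4, U row2=(0, 3, -9)
Step 2: pivot at (1,1) is -1.
  row2 ← row2 − (-3)·row1  ⇒  L[2][1]=-3, U row2=(0, 0, 3)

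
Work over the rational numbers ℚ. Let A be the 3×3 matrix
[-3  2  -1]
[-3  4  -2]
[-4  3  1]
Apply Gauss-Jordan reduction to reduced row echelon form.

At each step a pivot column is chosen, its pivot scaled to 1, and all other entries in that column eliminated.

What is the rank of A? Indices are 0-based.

rank = 3

step 1: normalize row 0 (÷-3) = (1, -2/3, 1/3)
  row 1: subtract -3×row0 = (0, 2, -1)
  row 2: subtract -4×row0 = (0, 1/3, 7/3)
step 2: normalize row 1 (÷2) = (0, 1, -1/2)
  row 0: subtract -2/3×row1 = (1, 0, 0)
  row 2: subtract 1/3×row1 = (0, 0, 5/2)
step 3: normalize row 2 (÷5/2) = (0, 0, 1)
  row 1: subtract -1/2×row2 = (0, 1, 0)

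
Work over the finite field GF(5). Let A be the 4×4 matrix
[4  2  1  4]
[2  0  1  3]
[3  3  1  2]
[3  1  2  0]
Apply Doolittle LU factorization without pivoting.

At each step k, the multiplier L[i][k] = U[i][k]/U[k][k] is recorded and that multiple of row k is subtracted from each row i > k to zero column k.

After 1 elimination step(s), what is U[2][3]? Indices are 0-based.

U[2][3] = 4

Step 1: pivot at (0,0) is 4.
  row1 ← row1 − (3)·row0  ⇒  L[1][0]=3, U row1=(0, 4, 3, 1)
  row2 ← row2 − (2)·row0  ⇒  L[2][0]=2, U row2=(0, 4, 4, 4)
  row3 ← row3 − (2)·row0  ⇒  L[3][0]=2, U row3=(0, 2, 0, 2)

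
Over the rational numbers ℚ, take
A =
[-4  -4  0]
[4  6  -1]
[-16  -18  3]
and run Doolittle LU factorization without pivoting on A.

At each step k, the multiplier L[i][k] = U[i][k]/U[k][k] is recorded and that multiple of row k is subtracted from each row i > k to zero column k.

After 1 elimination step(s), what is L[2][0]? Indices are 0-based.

L[2][0] = 4

[col 0] pivot -4
  R1 -= -1*R0 → (0, 2, -1)  (L[1][0] := -1)
  R2 -= 4*R0 → (0, -2, 3)  (L[2][0] := 4)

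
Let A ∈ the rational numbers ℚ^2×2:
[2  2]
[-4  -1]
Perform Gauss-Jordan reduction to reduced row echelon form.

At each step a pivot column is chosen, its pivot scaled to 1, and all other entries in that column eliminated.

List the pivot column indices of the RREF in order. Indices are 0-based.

pivot columns: 0, 1

step 1: normalize row 0 (÷2) = (1, 1)
  row 1: subtract -4×row0 = (0, 3)
step 2: normalize row 1 (÷3) = (0, 1)
  row 0: subtract 1×row1 = (1, 0)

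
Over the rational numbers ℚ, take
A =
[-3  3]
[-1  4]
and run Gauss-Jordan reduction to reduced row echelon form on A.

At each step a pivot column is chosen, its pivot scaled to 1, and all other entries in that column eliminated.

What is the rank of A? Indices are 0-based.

pivot(0,0)=-3: scale R0 → (1, -1)
  clear (1,0): R1 −= (-1)R0 → (0, 3)
pivot(1,1)=3: scale R1 → (0, 1)
  clear (0,1): R0 −= (-1)R1 → (1, 0)

rank = 2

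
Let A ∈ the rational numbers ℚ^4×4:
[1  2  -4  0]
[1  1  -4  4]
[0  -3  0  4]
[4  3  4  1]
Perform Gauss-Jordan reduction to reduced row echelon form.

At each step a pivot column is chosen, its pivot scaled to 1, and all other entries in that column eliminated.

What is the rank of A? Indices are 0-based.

rank = 4

pivot(0,0)=1: scale R0 → (1, 2, -4, 0)
  clear (1,0): R1 −= (1)R0 → (0, -1, 0, 4)
  clear (3,0): R3 −= (4)R0 → (0, -5, 20, 1)
pivot(1,1)=-1: scale R1 → (0, 1, 0, -4)
  clear (0,1): R0 −= (2)R1 → (1, 0, -4, 8)
  clear (2,1): R2 −= (-3)R1 → (0, 0, 0, -8)
  clear (3,1): R3 −= (-5)R1 → (0, 0, 20, -19)
pivot(2,2): swap R2↔R3
pivot(2,2)=20: scale R2 → (0, 0, 1, -19/20)
  clear (0,2): R0 −= (-4)R2 → (1, 0, 0, 21/5)
pivot(3,3)=-8: scale R3 → (0, 0, 0, 1)
  clear (0,3): R0 −= (21/5)R3 → (1, 0, 0, 0)
  clear (1,3): R1 −= (-4)R3 → (0, 1, 0, 0)
  clear (2,3): R2 −= (-19/20)R3 → (0, 0, 1, 0)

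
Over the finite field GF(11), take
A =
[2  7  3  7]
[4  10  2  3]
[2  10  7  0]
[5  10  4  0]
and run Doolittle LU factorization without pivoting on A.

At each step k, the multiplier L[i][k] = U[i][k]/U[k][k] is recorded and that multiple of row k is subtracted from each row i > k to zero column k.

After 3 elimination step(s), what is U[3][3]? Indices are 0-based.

U[3][3] = 5

k=0: U[0][0]=2
  eliminate (1,0): mult=2, new row 1: (0, 7, 7, 0); set L[1][0]=2
  eliminate (2,0): mult=1, new row 2: (0, 3, 4, 4); set L[2][0]=1
  eliminate (3,0): mult=8, new row 3: (0, 9, 2, 10); set L[3][0]=8
k=1: U[1][1]=7
  eliminate (2,1): mult=2, new row 2: (0, 0, 1, 4); set L[2][1]=2
  eliminate (3,1): mult=6, new row 3: (0, 0, 4, 10); set L[3][1]=6
k=2: U[2][2]=1
  eliminate (3,2): mult=4, new row 3: (0, 0, 0, 5); set L[3][2]=4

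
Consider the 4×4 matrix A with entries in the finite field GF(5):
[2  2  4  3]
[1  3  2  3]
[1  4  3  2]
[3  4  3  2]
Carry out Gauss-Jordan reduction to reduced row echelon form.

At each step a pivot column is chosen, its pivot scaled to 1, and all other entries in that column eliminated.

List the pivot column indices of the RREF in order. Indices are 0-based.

pivot columns: 0, 1, 2, 3

step 1: normalize row 0 (÷2) = (1, 1, 2, 4)
  row 1: subtract 1×row0 = (0, 2, 0, 4)
  row 2: subtract 1×row0 = (0, 3, 1, 3)
  row 3: subtract 3×row0 = (0, 1, 2, 0)
step 2: normalize row 1 (÷2) = (0, 1, 0, 2)
  row 0: subtract 1×row1 = (1, 0, 2, 2)
  row 2: subtract 3×row1 = (0, 0, 1, 2)
  row 3: subtract 1×row1 = (0, 0, 2, 3)
step 3: normalize row 2 (÷1) = (0, 0, 1, 2)
  row 0: subtract 2×row2 = (1, 0, 0, 3)
  row 3: subtract 2×row2 = (0, 0, 0, 4)
step 4: normalize row 3 (÷4) = (0, 0, 0, 1)
  row 0: subtract 3×row3 = (1, 0, 0, 0)
  row 1: subtract 2×row3 = (0, 1, 0, 0)
  row 2: subtract 2×row3 = (0, 0, 1, 0)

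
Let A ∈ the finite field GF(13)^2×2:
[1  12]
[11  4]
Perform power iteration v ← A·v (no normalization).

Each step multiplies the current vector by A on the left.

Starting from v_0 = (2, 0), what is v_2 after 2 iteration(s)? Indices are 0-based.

v_0 = (2, 0).
v_1 = A·v_0 = (2, 9).
v_2 = A·v_1 = (6, 6).

v_2 = (6, 6)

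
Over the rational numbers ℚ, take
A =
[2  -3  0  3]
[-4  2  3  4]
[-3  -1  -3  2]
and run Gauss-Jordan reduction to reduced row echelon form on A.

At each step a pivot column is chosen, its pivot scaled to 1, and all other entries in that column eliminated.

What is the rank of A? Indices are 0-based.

rank = 3

step 1: normalize row 0 (÷2) = (1, -3/2, 0, 3/2)
  row 1: subtract -4×row0 = (0, -4, 3, 10)
  row 2: subtract -3×row0 = (0, -11/2, -3, 13/2)
step 2: normalize row 1 (÷-4) = (0, 1, -3/4, -5/2)
  row 0: subtract -3/2×row1 = (1, 0, -9/8, -9/4)
  row 2: subtract -11/2×row1 = (0, 0, -57/8, -29/4)
step 3: normalize row 2 (÷-57/8) = (0, 0, 1, 58/57)
  row 0: subtract -9/8×row2 = (1, 0, 0, -21/19)
  row 1: subtract -3/4×row2 = (0, 1, 0, -33/19)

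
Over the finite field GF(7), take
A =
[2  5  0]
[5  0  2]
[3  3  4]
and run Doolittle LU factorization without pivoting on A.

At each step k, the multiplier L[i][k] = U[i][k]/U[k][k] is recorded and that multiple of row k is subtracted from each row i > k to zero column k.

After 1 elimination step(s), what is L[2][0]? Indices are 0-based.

L[2][0] = 5

Step 1: pivot at (0,0) is 2.
  row1 ← row1 − (6)·row0  ⇒  L[1][0]=6, U row1=(0, 5, 2)
  row2 ← row2 − (5)·row0  ⇒  L[2][0]=5, U row2=(0, 6, 4)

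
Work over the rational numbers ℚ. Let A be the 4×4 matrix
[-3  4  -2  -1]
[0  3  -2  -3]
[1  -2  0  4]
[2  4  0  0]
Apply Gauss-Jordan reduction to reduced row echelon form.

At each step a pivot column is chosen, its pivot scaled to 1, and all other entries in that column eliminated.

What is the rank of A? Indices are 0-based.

rank = 4

step 1: normalize row 0 (÷-3) = (1, -4/3, 2/3, 1/3)
  row 2: subtract 1×row0 = (0, -2/3, -2/3, 11/3)
  row 3: subtract 2×row0 = (0, 20/3, -4/3, -2/3)
step 2: normalize row 1 (÷3) = (0, 1, -2/3, -1)
  row 0: subtract -4/3×row1 = (1, 0, -2/9, -1)
  row 2: subtract -2/3×row1 = (0, 0, -10/9, 3)
  row 3: subtract 20/3×row1 = (0, 0, 28/9, 6)
step 3: normalize row 2 (÷-10/9) = (0, 0, 1, -27/10)
  row 0: subtract -2/9×row2 = (1, 0, 0, -8/5)
  row 1: subtract -2/3×row2 = (0, 1, 0, -14/5)
  row 3: subtract 28/9×row2 = (0, 0, 0, 72/5)
step 4: normalize row 3 (÷72/5) = (0, 0, 0, 1)
  row 0: subtract -8/5×row3 = (1, 0, 0, 0)
  row 1: subtract -14/5×row3 = (0, 1, 0, 0)
  row 2: subtract -27/10×row3 = (0, 0, 1, 0)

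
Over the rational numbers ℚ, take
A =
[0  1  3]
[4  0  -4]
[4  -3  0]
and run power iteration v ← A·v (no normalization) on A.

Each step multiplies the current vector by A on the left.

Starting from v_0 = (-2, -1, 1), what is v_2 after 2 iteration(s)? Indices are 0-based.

v_2 = (-27, 28, 44)

v_0 = (-2, -1, 1).
v_1 = A·v_0 = (2, -12, -5).
v_2 = A·v_1 = (-27, 28, 44).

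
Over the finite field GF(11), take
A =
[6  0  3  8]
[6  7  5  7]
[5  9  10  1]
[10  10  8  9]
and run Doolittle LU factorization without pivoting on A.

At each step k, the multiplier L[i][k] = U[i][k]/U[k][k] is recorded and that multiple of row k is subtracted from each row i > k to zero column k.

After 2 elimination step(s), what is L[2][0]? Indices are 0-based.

L[2][0] = 10

k=0: U[0][0]=6
  eliminate (1,0): mult=1, new row 1: (0, 7, 2, 10); set L[1][0]=1
  eliminate (2,0): mult=10, new row 2: (0, 9, 2, 9); set L[2][0]=10
  eliminate (3,0): mult=9, new row 3: (0, 10, 3, 3); set L[3][0]=9
k=1: U[1][1]=7
  eliminate (2,1): mult=6, new row 2: (0, 0, 1, 4); set L[2][1]=6
  eliminate (3,1): mult=3, new row 3: (0, 0, 8, 6); set L[3][1]=3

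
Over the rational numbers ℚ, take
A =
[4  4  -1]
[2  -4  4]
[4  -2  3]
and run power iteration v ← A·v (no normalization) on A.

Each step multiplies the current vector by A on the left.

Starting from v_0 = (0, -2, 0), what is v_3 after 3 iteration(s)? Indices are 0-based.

v_3 = (-108, -24, -60)

v_0 = (0, -2, 0).
v_1 = A·v_0 = (-8, 8, 4).
v_2 = A·v_1 = (-4, -32, -36).
v_3 = A·v_2 = (-108, -24, -60).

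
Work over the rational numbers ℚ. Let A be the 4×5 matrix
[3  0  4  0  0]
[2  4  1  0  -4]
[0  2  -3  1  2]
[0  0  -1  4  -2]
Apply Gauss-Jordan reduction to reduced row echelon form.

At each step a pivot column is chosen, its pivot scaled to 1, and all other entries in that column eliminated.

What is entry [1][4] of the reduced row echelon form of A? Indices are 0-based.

M[1][4] = -91/46

pivot(0,0)=3: scale R0 → (1, 0, 4/3, 0, 0)
  clear (1,0): R1 −= (2)R0 → (0, 4, -5/3, 0, -4)
pivot(1,1)=4: scale R1 → (0, 1, -5/12, 0, -1)
  clear (2,1): R2 −= (2)R1 → (0, 0, -13/6, 1, 4)
pivot(2,2)=-13/6: scale R2 → (0, 0, 1, -6/13, -24/13)
  clear (0,2): R0 −= (4/3)R2 → (1, 0, 0, 8/13, 32/13)
  clear (1,2): R1 −= (-5/12)R2 → (0, 1, 0, -5/26, -23/13)
  clear (3,2): R3 −= (-1)R2 → (0, 0, 0, 46/13, -50/13)
pivot(3,3)=46/13: scale R3 → (0, 0, 0, 1, -25/23)
  clear (0,3): R0 −= (8/13)R3 → (1, 0, 0, 0, 72/23)
  clear (1,3): R1 −= (-5/26)R3 → (0, 1, 0, 0, -91/46)
  clear (2,3): R2 −= (-6/13)R3 → (0, 0, 1, 0, -54/23)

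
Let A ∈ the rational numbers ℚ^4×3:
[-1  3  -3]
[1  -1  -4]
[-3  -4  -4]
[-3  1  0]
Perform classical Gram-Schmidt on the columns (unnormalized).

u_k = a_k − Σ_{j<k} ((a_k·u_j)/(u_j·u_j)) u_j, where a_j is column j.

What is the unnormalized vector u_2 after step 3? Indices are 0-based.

u_2 = (-1798/515, -2137/515, -674/515, 561/515)

Step 1: u_0 = a_0 = (-1, 1, -3, -3).
Step 2: u_1 = a_1 − (1/4)·u_0 = (13/4, -5/4, -13/4, 7/4).
Step 3: u_2 = a_2 − (11/20)·u_0 − (33/103)·u_1 = (-1798/515, -2137/515, -674/515, 561/515).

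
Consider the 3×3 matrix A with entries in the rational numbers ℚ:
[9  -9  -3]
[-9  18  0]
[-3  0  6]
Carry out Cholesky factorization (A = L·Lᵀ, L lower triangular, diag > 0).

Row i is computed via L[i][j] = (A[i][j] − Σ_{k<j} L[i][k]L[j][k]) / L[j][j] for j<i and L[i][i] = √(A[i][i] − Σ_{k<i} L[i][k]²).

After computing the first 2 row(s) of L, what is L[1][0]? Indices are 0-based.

L[1][0] = -3

Step 1: L[0][0] = √(9) = 3.
  L[1][0] = (-9) / L[0][0] = -3.
Step 2: L[1][1] = √(9) = 3.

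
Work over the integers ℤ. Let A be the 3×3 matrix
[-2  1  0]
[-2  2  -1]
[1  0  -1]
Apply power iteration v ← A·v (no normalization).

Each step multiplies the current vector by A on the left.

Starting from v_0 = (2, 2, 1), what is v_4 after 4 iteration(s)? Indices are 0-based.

v_0 = (2, 2, 1).
v_1 = A·v_0 = (-2, -1, 1).
v_2 = A·v_1 = (3, 1, -3).
v_3 = A·v_2 = (-5, -1, 6).
v_4 = A·v_3 = (9, 2, -11).

v_4 = (9, 2, -11)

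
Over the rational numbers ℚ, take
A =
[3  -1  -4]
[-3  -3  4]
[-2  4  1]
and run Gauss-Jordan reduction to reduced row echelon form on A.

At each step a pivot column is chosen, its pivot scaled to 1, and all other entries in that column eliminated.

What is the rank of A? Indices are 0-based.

step 1: normalize row 0 (÷3) = (1, -1/3, -4/3)
  row 1: subtract -3×row0 = (0, -4, 0)
  row 2: subtract -2×row0 = (0, 10/3, -5/3)
step 2: normalize row 1 (÷-4) = (0, 1, 0)
  row 0: subtract -1/3×row1 = (1, 0, -4/3)
  row 2: subtract 10/3×row1 = (0, 0, -5/3)
step 3: normalize row 2 (÷-5/3) = (0, 0, 1)
  row 0: subtract -4/3×row2 = (1, 0, 0)

rank = 3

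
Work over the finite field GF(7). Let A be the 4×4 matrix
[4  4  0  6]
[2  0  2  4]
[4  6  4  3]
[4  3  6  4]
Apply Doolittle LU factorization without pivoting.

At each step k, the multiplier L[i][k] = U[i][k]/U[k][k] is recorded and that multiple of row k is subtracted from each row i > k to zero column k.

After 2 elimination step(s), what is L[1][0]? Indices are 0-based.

L[1][0] = 4

Step 1: pivot at (0,0) is 4.
  row1 ← row1 − (4)·row0  ⇒  L[1][0]=4, U row1=(0, 5, 2, 1)
  row2 ← row2 − (1)·row0  ⇒  L[2][0]=1, U row2=(0, 2, 4, 4)
  row3 ← row3 − (1)·row0  ⇒  L[3][0]=1, U row3=(0, 6, 6, 5)
Step 2: pivot at (1,1) is 5.
  row2 ← row2 − (6)·row1  ⇒  L[2][1]=6, U row2=(0, 0, 6, 5)
  row3 ← row3 − (4)·row1  ⇒  L[3][1]=4, U row3=(0, 0, 5, 1)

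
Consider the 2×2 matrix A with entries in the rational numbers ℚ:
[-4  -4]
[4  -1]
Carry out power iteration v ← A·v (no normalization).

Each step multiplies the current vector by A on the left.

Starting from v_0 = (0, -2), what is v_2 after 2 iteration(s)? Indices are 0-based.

v_2 = (-40, 30)

v_0 = (0, -2).
v_1 = A·v_0 = (8, 2).
v_2 = A·v_1 = (-40, 30).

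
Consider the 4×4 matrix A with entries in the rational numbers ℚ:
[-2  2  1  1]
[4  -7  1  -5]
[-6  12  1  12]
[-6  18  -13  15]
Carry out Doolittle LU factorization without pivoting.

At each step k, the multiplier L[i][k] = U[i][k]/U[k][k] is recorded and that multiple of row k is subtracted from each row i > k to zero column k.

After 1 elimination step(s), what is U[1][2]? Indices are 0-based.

k=0: U[0][0]=-2
  eliminate (1,0): mult=-2, new row 1: (0, -3, 3, -3); set L[1][0]=-2
  eliminate (2,0): mult=3, new row 2: (0, 6, -2, 9); set L[2][0]=3
  eliminate (3,0): mult=3, new row 3: (0, 12, -16, 12); set L[3][0]=3

U[1][2] = 3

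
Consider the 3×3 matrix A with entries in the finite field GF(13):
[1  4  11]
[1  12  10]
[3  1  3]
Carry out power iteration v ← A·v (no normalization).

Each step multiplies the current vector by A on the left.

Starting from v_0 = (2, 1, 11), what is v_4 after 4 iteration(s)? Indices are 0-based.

v_4 = (9, 6, 0)

v_0 = (2, 1, 11).
v_1 = A·v_0 = (10, 7, 1).
v_2 = A·v_1 = (10, 0, 1).
v_3 = A·v_2 = (8, 7, 7).
v_4 = A·v_3 = (9, 6, 0).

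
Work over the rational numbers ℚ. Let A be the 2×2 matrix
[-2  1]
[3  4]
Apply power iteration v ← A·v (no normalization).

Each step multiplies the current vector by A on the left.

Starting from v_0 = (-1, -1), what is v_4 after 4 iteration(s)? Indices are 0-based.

v_4 = (-113, -529)

v_0 = (-1, -1).
v_1 = A·v_0 = (1, -7).
v_2 = A·v_1 = (-9, -25).
v_3 = A·v_2 = (-7, -127).
v_4 = A·v_3 = (-113, -529).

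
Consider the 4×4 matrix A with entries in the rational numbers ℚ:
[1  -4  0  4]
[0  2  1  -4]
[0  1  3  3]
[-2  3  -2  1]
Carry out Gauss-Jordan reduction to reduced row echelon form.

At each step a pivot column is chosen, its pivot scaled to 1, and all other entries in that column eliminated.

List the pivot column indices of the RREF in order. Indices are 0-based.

pivot columns: 0, 1, 2, 3

pivot(0,0)=1: scale R0 → (1, -4, 0, 4)
  clear (3,0): R3 −= (-2)R0 → (0, -5, -2, 9)
pivot(1,1)=2: scale R1 → (0, 1, 1/2, -2)
  clear (0,1): R0 −= (-4)R1 → (1, 0, 2, -4)
  clear (2,1): R2 −= (1)R1 → (0, 0, 5/2, 5)
  clear (3,1): R3 −= (-5)R1 → (0, 0, 1/2, -1)
pivot(2,2)=5/2: scale R2 → (0, 0, 1, 2)
  clear (0,2): R0 −= (2)R2 → (1, 0, 0, -8)
  clear (1,2): R1 −= (1/2)R2 → (0, 1, 0, -3)
  clear (3,2): R3 −= (1/2)R2 → (0, 0, 0, -2)
pivot(3,3)=-2: scale R3 → (0, 0, 0, 1)
  clear (0,3): R0 −= (-8)R3 → (1, 0, 0, 0)
  clear (1,3): R1 −= (-3)R3 → (0, 1, 0, 0)
  clear (2,3): R2 −= (2)R3 → (0, 0, 1, 0)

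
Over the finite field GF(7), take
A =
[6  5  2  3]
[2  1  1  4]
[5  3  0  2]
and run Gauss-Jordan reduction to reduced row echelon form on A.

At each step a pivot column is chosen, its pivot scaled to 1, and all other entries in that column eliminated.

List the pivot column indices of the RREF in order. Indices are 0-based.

pivot columns: 0, 1, 2

[1] R0 /= 6  ⇒  (1, 2, 5, 4)
     R1 -= 2·R0  ⇒  (0, 4, 5, 3)
     R2 -= 5·R0  ⇒  (0, 0, 3, 3)
[2] R1 /= 4  ⇒  (0, 1, 3, 6)
     R0 -= 2·R1  ⇒  (1, 0, 6, 6)
[3] R2 /= 3  ⇒  (0, 0, 1, 1)
     R0 -= 6·R2  ⇒  (1, 0, 0, 0)
     R1 -= 3·R2  ⇒  (0, 1, 0, 3)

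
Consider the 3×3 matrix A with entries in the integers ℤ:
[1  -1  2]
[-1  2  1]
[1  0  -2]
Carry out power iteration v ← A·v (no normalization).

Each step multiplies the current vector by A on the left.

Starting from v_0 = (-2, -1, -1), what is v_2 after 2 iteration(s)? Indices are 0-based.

v_0 = (-2, -1, -1).
v_1 = A·v_0 = (-3, -1, 0).
v_2 = A·v_1 = (-2, 1, -3).

v_2 = (-2, 1, -3)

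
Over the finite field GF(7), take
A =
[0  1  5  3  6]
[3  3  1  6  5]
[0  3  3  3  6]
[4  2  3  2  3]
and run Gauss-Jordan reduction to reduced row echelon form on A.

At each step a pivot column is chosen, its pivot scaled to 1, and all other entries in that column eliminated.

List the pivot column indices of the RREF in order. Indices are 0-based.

[1] R0 <-> R1
[1] R0 /= 3  ⇒  (1, 1, 5, 2, 4)
     R3 -= 4·R0  ⇒  (0, 5, 4, 1, 1)
[2] R1 /= 1  ⇒  (0, 1, 5, 3, 6)
     R0 -= 1·R1  ⇒  (1, 0, 0, 6, 5)
     R2 -= 3·R1  ⇒  (0, 0, 2, 1, 2)
     R3 -= 5·R1  ⇒  (0, 0, 0, 0, 6)
[3] R2 /= 2  ⇒  (0, 0, 1, 4, 1)
     R1 -= 5·R2  ⇒  (0, 1, 0, 4, 1)
column 3 empty below row 3
[4] R3 /= 6  ⇒  (0, 0, 0, 0, 1)
     R0 -= 5·R3  ⇒  (1, 0, 0, 6, 0)
     R1 -= 1·R3  ⇒  (0, 1, 0, 4, 0)
     R2 -= 1·R3  ⇒  (0, 0, 1, 4, 0)

pivot columns: 0, 1, 2, 4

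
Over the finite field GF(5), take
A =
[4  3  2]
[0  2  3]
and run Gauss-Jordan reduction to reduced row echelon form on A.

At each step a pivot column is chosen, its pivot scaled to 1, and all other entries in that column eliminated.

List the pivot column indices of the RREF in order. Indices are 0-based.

pivot columns: 0, 1

[1] R0 /= 4  ⇒  (1, 2, 3)
[2] R1 /= 2  ⇒  (0, 1, 4)
     R0 -= 2·R1  ⇒  (1, 0, 0)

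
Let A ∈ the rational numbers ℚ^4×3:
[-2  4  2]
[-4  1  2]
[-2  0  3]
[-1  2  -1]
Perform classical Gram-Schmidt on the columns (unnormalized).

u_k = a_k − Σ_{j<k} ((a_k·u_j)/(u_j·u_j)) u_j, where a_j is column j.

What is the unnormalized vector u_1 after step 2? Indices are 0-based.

u_1 = (72/25, -31/25, -28/25, 36/25)

Step 1: u_0 = a_0 = (-2, -4, -2, -1).
Step 2: u_1 = a_1 − (-14/25)·u_0 = (72/25, -31/25, -28/25, 36/25).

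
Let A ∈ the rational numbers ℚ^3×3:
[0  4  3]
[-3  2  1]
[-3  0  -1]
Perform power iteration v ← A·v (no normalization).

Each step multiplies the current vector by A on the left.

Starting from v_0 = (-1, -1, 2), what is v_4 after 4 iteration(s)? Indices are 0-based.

v_4 = (-314, -87, 89)

v_0 = (-1, -1, 2).
v_1 = A·v_0 = (2, 3, 1).
v_2 = A·v_1 = (15, 1, -7).
v_3 = A·v_2 = (-17, -50, -38).
v_4 = A·v_3 = (-314, -87, 89).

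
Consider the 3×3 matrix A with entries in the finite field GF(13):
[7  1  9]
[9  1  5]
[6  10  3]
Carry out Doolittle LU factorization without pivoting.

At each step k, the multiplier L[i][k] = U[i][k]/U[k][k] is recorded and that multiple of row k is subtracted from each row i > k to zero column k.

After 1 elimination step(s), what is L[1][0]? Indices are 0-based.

k=0: U[0][0]=7
  eliminate (1,0): mult=5, new row 1: (0, 9, 12); set L[1][0]=5
  eliminate (2,0): mult=12, new row 2: (0, 11, 12); set L[2][0]=12

L[1][0] = 5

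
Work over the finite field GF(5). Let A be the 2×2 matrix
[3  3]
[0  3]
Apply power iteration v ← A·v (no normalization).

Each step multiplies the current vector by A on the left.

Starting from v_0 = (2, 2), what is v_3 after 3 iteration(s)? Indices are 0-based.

v_3 = (1, 4)

v_0 = (2, 2).
v_1 = A·v_0 = (2, 1).
v_2 = A·v_1 = (4, 3).
v_3 = A·v_2 = (1, 4).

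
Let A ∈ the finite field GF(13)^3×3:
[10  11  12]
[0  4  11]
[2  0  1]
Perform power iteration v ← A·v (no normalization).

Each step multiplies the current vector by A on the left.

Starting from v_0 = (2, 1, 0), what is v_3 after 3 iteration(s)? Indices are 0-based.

v_3 = (12, 4, 12)

v_0 = (2, 1, 0).
v_1 = A·v_0 = (5, 4, 4).
v_2 = A·v_1 = (12, 8, 1).
v_3 = A·v_2 = (12, 4, 12).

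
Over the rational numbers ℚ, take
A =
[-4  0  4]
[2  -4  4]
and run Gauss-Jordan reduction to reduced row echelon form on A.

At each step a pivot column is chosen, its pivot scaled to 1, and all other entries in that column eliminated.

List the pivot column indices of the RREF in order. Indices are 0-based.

pivot columns: 0, 1

step 1: normalize row 0 (÷-4) = (1, 0, -1)
  row 1: subtract 2×row0 = (0, -4, 6)
step 2: normalize row 1 (÷-4) = (0, 1, -3/2)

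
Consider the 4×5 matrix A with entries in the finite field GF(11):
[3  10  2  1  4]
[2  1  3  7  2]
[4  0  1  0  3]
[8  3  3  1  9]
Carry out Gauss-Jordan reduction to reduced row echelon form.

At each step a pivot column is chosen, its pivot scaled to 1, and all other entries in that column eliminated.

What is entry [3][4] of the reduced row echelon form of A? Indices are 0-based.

pivot(0,0)=3: scale R0 → (1, 7, 8, 4, 5)
  clear (1,0): R1 −= (2)R0 → (0, 9, 9, 10, 3)
  clear (2,0): R2 −= (4)R0 → (0, 5, 2, 6, 5)
  clear (3,0): R3 −= (8)R0 → (0, 2, 5, 2, 2)
pivot(1,1)=9: scale R1 → (0, 1, 1, 6, 4)
  clear (0,1): R0 −= (7)R1 → (1, 0, 1, 6, 10)
  clear (2,1): R2 −= (5)R1 → (0, 0, 8, 9, 7)
  clear (3,1): R3 −= (2)R1 → (0, 0, 3, 1, 5)
pivot(2,2)=8: scale R2 → (0, 0, 1, 8, 5)
  clear (0,2): R0 −= (1)R2 → (1, 0, 0, 9, 5)
  clear (1,2): R1 −= (1)R2 → (0, 1, 0, 9, 10)
  clear (3,2): R3 −= (3)R2 → (0, 0, 0, 10, 1)
pivot(3,3)=10: scale R3 → (0, 0, 0, 1, 10)
  clear (0,3): R0 −= (9)R3 → (1, 0, 0, 0, 3)
  clear (1,3): R1 −= (9)R3 → (0, 1, 0, 0, 8)
  clear (2,3): R2 −= (8)R3 → (0, 0, 1, 0, 2)

M[3][4] = 10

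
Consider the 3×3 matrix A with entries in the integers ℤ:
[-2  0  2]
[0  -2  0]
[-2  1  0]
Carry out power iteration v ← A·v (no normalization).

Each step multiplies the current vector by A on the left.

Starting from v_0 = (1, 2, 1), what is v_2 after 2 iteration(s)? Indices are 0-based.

v_2 = (0, 8, -4)

v_0 = (1, 2, 1).
v_1 = A·v_0 = (0, -4, 0).
v_2 = A·v_1 = (0, 8, -4).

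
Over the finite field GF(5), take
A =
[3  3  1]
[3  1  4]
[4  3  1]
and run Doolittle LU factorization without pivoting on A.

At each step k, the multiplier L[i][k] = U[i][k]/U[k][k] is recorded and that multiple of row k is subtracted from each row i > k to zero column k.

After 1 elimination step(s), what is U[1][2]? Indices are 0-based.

Step 1: pivot at (0,0) is 3.
  row1 ← row1 − (1)·row0  ⇒  L[1][0]=1, U row1=(0, 3, 3)
  row2 ← row2 − (3)·row0  ⇒  L[2][0]=3, U row2=(0, 4, 3)

U[1][2] = 3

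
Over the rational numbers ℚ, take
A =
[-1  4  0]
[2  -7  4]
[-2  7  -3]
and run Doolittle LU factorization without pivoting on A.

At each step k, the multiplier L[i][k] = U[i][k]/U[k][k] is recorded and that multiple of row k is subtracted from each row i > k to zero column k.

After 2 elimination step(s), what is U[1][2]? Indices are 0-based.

Step 1: pivot at (0,0) is -1.
  row1 ← row1 − (-2)·row0  ⇒  L[1][0]=-2, U row1=(0, 1, 4)
  row2 ← row2 − (2)·row0  ⇒  L[2][0]=2, U row2=(0, -1, -3)
Step 2: pivot at (1,1) is 1.
  row2 ← row2 − (-1)·row1  ⇒  L[2][1]=-1, U row2=(0, 0, 1)

U[1][2] = 4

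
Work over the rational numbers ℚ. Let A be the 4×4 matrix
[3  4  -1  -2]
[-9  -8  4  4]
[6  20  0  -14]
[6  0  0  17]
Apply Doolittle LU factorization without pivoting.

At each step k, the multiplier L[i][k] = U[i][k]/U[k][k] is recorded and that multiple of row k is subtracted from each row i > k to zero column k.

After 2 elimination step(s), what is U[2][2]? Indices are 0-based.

k=0: U[0][0]=3
  eliminate (1,0): mult=-3, new row 1: (0, 4, 1, -2); set L[1][0]=-3
  eliminate (2,0): mult=2, new row 2: (0, 12, 2, -10); set L[2][0]=2
  eliminate (3,0): mult=2, new row 3: (0, -8, 2, 21); set L[3][0]=2
k=1: U[1][1]=4
  eliminate (2,1): mult=3, new row 2: (0, 0, -1, -4); set L[2][1]=3
  eliminate (3,1): mult=-2, new row 3: (0, 0, 4, 17); set L[3][1]=-2

U[2][2] = -1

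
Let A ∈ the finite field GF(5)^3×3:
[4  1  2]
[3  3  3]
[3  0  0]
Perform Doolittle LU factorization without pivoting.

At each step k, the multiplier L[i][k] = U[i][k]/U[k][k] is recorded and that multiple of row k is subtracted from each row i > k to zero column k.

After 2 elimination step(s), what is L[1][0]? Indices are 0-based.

L[1][0] = 2

k=0: U[0][0]=4
  eliminate (1,0): mult=2, new row 1: (0, 1, 4); set L[1][0]=2
  eliminate (2,0): mult=2, new row 2: (0, 3, 1); set L[2][0]=2
k=1: U[1][1]=1
  eliminate (2,1): mult=3, new row 2: (0, 0, 4); set L[2][1]=3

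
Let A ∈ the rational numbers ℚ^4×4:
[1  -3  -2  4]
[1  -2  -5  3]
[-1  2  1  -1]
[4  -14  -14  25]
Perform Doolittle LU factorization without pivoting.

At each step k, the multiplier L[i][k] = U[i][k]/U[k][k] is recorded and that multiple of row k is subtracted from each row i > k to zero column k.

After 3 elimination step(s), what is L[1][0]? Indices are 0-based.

k=0: U[0][0]=1
  eliminate (1,0): mult=1, new row 1: (0, 1, -3, -1); set L[1][0]=1
  eliminate (2,0): mult=-1, new row 2: (0, -1, -1, 3); set L[2][0]=-1
  eliminate (3,0): mult=4, new row 3: (0, -2, -6, 9); set L[3][0]=4
k=1: U[1][1]=1
  eliminate (2,1): mult=-1, new row 2: (0, 0, -4, 2); set L[2][1]=-1
  eliminate (3,1): mult=-2, new row 3: (0, 0, -12, 7); set L[3][1]=-2
k=2: U[2][2]=-4
  eliminate (3,2): mult=3, new row 3: (0, 0, 0, 1); set L[3][2]=3

L[1][0] = 1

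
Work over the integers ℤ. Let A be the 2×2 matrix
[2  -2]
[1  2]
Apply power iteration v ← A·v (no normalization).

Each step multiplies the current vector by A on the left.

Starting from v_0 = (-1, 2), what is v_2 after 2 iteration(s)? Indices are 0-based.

v_2 = (-18, 0)

v_0 = (-1, 2).
v_1 = A·v_0 = (-6, 3).
v_2 = A·v_1 = (-18, 0).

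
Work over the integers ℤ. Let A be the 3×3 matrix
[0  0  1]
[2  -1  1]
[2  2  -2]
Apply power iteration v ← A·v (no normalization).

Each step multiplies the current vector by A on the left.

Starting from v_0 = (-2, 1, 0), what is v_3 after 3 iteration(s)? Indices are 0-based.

v_0 = (-2, 1, 0).
v_1 = A·v_0 = (0, -5, -2).
v_2 = A·v_1 = (-2, 3, -6).
v_3 = A·v_2 = (-6, -13, 14).

v_3 = (-6, -13, 14)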